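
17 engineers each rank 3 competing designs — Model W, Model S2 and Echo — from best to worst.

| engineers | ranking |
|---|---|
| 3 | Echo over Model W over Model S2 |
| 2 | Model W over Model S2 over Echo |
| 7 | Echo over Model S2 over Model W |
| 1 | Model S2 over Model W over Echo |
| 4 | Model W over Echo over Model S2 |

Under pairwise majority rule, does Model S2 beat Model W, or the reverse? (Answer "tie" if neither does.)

Model W

Ballots ranking Model S2 above Model W: 7 + 1 = 8.
Ballots ranking Model W above Model S2: 17 − 8 = 9.
Model W wins the head-to-head 9–8.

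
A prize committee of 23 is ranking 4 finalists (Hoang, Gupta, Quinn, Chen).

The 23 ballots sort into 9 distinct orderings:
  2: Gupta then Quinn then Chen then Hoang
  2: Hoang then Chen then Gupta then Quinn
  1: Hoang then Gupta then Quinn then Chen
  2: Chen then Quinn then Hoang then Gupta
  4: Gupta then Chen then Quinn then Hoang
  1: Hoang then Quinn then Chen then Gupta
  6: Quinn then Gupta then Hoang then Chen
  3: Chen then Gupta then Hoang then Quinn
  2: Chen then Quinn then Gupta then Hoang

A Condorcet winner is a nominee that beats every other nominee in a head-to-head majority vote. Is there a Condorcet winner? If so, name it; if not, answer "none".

Head-to-head results (23 jurors):
Hoang vs Gupta: 2+1+2+1 = 6 for Hoang, 17 for Gupta — Gupta by 17–6.
Hoang vs Quinn: Quinn wins 16–7.
Hoang vs Chen: Hoang is ranked higher on 2+1+1+6 = 10 ballots, Chen on 13. Chen wins 13–10.
Gupta vs Quinn: Gupta preferred on 2+2+1+4+3 = 12 ballots; Gupta wins 12–11.
Gupta vs Chen: 13 to 10, Gupta.
Quinn–Chen: Chen 13–10.
Gupta wins every pairwise contest, so Gupta is the Condorcet winner.

Gupta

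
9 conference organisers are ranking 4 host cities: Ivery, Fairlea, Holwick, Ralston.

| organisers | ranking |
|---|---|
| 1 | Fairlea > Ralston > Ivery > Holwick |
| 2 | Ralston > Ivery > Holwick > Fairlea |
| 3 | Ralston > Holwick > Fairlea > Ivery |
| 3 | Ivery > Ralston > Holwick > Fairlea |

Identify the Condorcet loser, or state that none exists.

Fairlea

Head-to-head results (9 organisers):
Ivery–Fairlea: Ivery 5–4.
Ivery vs Holwick: Ivery, 6–3.
Ivery vs Ralston: Ralston, 6–3.
Fairlea vs Holwick: 1 for Fairlea, 8 for Holwick — Holwick by 8–1.
Fairlea vs Ralston: Fairlea is ranked higher on 1 ballot, Ralston on 8. Ralston wins 8–1.
Holwick vs Ralston: Ralston, 9–0.
Fairlea is beaten in every head-to-head and is the Condorcet loser.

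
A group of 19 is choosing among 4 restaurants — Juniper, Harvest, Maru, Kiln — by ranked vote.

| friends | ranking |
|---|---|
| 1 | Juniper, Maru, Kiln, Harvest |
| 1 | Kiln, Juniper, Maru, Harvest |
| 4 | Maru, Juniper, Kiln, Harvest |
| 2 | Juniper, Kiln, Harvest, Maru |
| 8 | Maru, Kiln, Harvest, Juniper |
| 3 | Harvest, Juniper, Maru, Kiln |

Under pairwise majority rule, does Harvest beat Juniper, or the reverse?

Ballots ranking Harvest above Juniper: 8 + 3 = 11.
Ballots ranking Juniper above Harvest: 19 − 11 = 8.
Harvest wins the head-to-head 11–8.

Harvest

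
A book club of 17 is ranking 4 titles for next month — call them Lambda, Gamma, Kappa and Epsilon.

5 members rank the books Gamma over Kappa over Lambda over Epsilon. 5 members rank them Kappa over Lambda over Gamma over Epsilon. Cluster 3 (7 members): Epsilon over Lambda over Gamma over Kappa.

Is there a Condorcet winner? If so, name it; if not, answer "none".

none

Head-to-head results (17 members):
Lambda vs Gamma: Lambda wins 12–5.
Lambda vs Kappa: 7 to 10, Kappa.
Lambda vs Epsilon: Lambda wins 10–7.
Gamma vs Kappa: Gamma is ranked higher on 5+7 = 12 ballots, Kappa on 5. Gamma wins 12–5.
Gamma vs Epsilon: Gamma, 10–7.
Kappa vs Epsilon: Kappa wins 10–7.
No book is unbeaten: Lambda loses to Kappa; Gamma loses to Lambda; Kappa loses to Gamma; Epsilon loses to Lambda. In particular Lambda → Gamma → Kappa → Lambda is a majority cycle — no Condorcet winner exists.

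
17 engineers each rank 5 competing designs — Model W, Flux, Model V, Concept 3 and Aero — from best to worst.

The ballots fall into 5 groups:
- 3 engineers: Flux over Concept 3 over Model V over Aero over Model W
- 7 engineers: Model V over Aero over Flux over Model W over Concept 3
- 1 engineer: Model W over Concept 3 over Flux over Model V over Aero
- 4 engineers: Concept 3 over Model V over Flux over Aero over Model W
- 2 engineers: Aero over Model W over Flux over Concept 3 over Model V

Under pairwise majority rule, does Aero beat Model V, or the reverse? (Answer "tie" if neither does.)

Model V

Ballots ranking Aero above Model V: 2.
Ballots ranking Model V above Aero: 17 − 2 = 15.
Model V wins the head-to-head 15–2.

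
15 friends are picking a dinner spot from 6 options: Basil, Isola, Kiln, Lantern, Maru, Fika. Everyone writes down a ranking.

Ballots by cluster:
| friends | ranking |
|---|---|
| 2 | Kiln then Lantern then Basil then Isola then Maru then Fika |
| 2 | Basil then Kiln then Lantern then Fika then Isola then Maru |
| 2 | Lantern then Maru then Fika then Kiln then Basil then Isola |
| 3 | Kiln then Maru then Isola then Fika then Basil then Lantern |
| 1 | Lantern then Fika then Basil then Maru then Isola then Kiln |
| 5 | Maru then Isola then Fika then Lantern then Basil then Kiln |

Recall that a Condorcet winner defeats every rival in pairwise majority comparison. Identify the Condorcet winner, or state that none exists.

Maru

Pairwise majorities:
Basil vs Isola: Isola, 8–7.
Basil vs Kiln: Basil wins 8–7.
Basil–Lantern: Lantern 10–5.
Basil–Maru: Maru 10–5.
Basil vs Fika: Fika wins 11–4.
Isola vs Kiln: Kiln wins 9–6.
Isola vs Lantern: Isola wins 8–7.
Isola–Maru: Maru 11–4.
Isola–Fika: Isola 10–5.
Kiln vs Lantern: Lantern, 8–7.
Kiln–Maru: Maru 8–7.
Kiln–Fika: Fika 8–7.
Lantern vs Maru: Maru, 8–7.
Lantern–Fika: Fika 8–7.
Maru vs Fika: Maru wins 12–3.
Only Maru has no losses; Maru is the Condorcet winner.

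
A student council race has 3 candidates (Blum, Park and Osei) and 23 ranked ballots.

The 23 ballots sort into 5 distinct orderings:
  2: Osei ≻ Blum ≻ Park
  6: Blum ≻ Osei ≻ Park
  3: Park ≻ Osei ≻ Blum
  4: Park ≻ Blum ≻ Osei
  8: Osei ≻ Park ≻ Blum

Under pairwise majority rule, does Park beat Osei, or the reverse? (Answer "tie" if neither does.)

Osei

Ballots ranking Park above Osei: 3 + 4 = 7.
Ballots ranking Osei above Park: 23 − 7 = 16.
Osei wins the head-to-head 16–7.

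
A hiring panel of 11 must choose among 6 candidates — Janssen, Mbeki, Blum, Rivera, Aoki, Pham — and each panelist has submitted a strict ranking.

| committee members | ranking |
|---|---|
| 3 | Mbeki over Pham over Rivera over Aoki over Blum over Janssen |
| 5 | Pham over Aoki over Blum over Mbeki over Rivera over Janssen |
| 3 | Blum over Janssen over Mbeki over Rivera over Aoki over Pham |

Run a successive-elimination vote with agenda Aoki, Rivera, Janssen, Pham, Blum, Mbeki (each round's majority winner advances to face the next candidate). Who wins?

Mbeki

Round 1: Aoki vs Rivera — 5–6, Rivera advances.
Round 2: Rivera vs Janssen — 8–3, Rivera advances.
Round 3: Rivera vs Pham — 3–8, Pham advances.
Round 4: Pham vs Blum — 8–3, Pham advances.
Round 5: Pham vs Mbeki — 5–6, Mbeki advances.
The agenda winner is Mbeki.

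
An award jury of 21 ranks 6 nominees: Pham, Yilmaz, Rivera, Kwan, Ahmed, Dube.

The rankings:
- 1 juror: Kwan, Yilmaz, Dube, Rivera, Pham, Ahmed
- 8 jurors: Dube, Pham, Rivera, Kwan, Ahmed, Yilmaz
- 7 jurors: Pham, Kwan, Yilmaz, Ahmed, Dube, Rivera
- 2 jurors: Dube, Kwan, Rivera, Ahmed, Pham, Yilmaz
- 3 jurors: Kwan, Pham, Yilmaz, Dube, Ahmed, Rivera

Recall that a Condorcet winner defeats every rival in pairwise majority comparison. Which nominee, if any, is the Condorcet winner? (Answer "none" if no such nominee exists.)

none

Head-to-head results (21 jurors):
Pham vs Yilmaz: 20 to 1, Pham.
Pham vs Rivera: Pham preferred on 8+7+3 = 18 ballots; Pham wins 18–3.
Pham vs Kwan: Pham preferred on 8+7 = 15 ballots; Pham wins 15–6.
Pham vs Ahmed: Pham preferred on 1+8+7+3 = 19 ballots; Pham wins 19–2.
Pham vs Dube: Pham preferred on 7+3 = 10 ballots; Dube wins 11–10.
Yilmaz vs Rivera: Yilmaz preferred on 1+7+3 = 11 ballots; Yilmaz wins 11–10.
Yilmaz vs Kwan: 0 for Yilmaz, 21 for Kwan — Kwan by 21–0.
Yilmaz vs Ahmed: 11 to 10, Yilmaz.
Yilmaz vs Dube: Yilmaz preferred on 1+7+3 = 11 ballots; Yilmaz wins 11–10.
Rivera vs Kwan: 8 for Rivera, 13 for Kwan — Kwan by 13–8.
Rivera vs Ahmed: 1+8+2 = 11 for Rivera, 10 for Ahmed — Rivera by 11–10.
Rivera vs Dube: Rivera is ranked higher on 0 ballots, Dube on 21. Dube wins 21–0.
Kwan vs Ahmed: 1+8+7+2+3 = 21 for Kwan, 0 for Ahmed — Kwan by 21–0.
Kwan vs Dube: Kwan is ranked higher on 1+7+3 = 11 ballots, Dube on 10. Kwan wins 11–10.
Ahmed vs Dube: 7 for Ahmed, 14 for Dube — Dube by 14–7.
No nominee is unbeaten: Pham loses to Dube; Yilmaz loses to Pham; Rivera loses to Pham; Kwan loses to Pham; Ahmed loses to Pham; Dube loses to Yilmaz. In particular Pham → Yilmaz → Dube → Pham is a majority cycle — no Condorcet winner exists.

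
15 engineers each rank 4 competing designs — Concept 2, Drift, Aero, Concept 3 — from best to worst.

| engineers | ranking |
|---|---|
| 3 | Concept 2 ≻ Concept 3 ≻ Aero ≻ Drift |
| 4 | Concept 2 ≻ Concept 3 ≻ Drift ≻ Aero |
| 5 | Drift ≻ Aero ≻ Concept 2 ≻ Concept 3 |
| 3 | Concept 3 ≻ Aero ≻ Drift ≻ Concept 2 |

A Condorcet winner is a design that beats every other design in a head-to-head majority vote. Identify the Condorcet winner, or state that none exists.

Pairwise majorities:
Concept 2 vs Drift: Drift, 8–7.
Concept 2 vs Aero: Aero, 8–7.
Concept 2–Concept 3: Concept 2 12–3.
Drift vs Aero: Drift wins 9–6.
Drift–Concept 3: Concept 3 10–5.
Aero–Concept 3: Concept 3 10–5.
Every design loses at least once (Concept 2 loses to Drift; Drift loses to Concept 3; Aero loses to Drift; Concept 3 loses to Concept 2). The majority relation contains the cycle Concept 2 > Concept 3 > Drift > Concept 2, so there is no Condorcet winner.

none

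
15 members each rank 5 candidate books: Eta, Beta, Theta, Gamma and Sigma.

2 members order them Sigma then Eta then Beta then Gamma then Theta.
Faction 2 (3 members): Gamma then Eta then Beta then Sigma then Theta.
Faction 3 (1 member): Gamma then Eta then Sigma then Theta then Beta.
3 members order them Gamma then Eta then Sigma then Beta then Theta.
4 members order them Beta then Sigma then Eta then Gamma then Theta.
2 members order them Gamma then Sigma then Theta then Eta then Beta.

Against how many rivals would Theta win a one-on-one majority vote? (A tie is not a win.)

0

Theta against each rival (15 members):
Theta vs Eta: 2 for Theta, 13 for Eta — Eta by 13–2.
Theta vs Beta: 3 to 12, Beta.
Theta vs Gamma: Gamma wins 15–0.
Theta vs Sigma: 0 to 15, Sigma.
Theta beats no one; loses to Eta, Beta, Gamma, Sigma — 0 pairwise wins.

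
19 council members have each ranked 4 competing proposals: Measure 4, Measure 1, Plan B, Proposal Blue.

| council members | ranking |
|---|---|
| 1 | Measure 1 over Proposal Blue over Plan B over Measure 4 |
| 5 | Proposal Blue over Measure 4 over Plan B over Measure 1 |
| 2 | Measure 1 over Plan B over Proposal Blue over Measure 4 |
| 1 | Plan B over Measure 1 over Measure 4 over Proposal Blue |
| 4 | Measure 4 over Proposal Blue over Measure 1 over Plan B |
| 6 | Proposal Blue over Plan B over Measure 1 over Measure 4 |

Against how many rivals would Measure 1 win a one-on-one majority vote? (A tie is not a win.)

1

Measure 1 against each rival (19 council members):
Measure 1 vs Measure 4: 1+2+1+6 = 10 for Measure 1, 9 for Measure 4 — Measure 1 by 10–9.
Measure 1 vs Plan B: Measure 1 is ranked higher on 1+2+4 = 7 ballots, Plan B on 12. Plan B wins 12–7.
Measure 1–Proposal Blue: Proposal Blue 15–4.
Measure 1 beats Measure 4; loses to Plan B, Proposal Blue — 1 pairwise win.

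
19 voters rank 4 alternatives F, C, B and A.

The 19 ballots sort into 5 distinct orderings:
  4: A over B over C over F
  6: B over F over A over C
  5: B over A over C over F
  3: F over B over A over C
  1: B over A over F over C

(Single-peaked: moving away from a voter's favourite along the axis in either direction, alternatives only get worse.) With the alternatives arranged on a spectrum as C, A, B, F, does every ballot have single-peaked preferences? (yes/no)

yes

Axis positions: C=1, A=2, B=3, F=4.
Cluster 1 (peak A at position 2): ranking walks positions 2-3-1-4, expanding outward from the peak — single-peaked.
Cluster 2 (peak B at position 3): ranking walks positions 3-4-2-1, expanding outward from the peak — single-peaked.
Cluster 3 (peak B at position 3): ranking walks positions 3-2-1-4, expanding outward from the peak — single-peaked.
Cluster 4 (peak F at position 4): ranking walks positions 4-3-2-1, expanding outward from the peak — single-peaked.
Cluster 5 (peak B at position 3): ranking walks positions 3-2-4-1, expanding outward from the peak — single-peaked.
Every ranking is single-peaked on this axis.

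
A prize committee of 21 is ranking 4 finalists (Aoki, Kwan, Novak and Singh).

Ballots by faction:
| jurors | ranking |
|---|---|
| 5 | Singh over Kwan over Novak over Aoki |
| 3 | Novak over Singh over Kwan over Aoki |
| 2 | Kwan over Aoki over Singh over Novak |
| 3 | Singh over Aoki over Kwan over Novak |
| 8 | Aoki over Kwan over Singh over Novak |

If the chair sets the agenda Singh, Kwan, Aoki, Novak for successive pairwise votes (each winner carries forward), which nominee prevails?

Singh

Round 1: Singh vs Kwan — 11–10, Singh advances.
Round 2: Singh vs Aoki — 11–10, Singh advances.
Round 3: Singh vs Novak — 18–3, Singh advances.
Singh survives the agenda.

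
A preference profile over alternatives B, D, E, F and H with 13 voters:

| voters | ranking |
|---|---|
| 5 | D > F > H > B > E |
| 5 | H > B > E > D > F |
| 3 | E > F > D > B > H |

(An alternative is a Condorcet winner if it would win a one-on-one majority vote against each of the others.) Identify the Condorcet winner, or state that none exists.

none

Check each pair by majority over 13 ballots:
B vs D: 5 for B, 8 for D — D by 8–5.
B vs E: B is ranked higher on 5+5 = 10 ballots, E on 3. B wins 10–3.
B vs F: 5 for B, 8 for F — F by 8–5.
B vs H: B preferred on 3 ballots; H wins 10–3.
D vs E: D preferred on 5 ballots; E wins 8–5.
D vs F: D preferred on 5+5 = 10 ballots; D wins 10–3.
D vs H: D is ranked higher on 5+3 = 8 ballots, H on 5. D wins 8–5.
E vs F: 8 to 5, E.
E vs H: 3 to 10, H.
F vs H: 5+3 = 8 for F, 5 for H — F by 8–5.
Every alternative loses at least once (B loses to D; D loses to E; E loses to B; F loses to D; H loses to D). The majority relation contains the cycle B → E → D → B, so there is no Condorcet winner.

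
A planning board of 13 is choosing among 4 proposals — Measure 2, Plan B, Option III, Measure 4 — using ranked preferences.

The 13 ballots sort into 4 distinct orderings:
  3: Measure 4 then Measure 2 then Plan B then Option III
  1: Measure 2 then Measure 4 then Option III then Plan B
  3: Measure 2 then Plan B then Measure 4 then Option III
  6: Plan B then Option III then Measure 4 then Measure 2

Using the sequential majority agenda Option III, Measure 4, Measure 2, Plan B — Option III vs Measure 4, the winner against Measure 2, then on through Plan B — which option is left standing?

Round 1: Option III vs Measure 4 — 6–7, Measure 4 advances.
Round 2: Measure 4 vs Measure 2 — 9–4, Measure 4 advances.
Round 3: Measure 4 vs Plan B — 4–9, Plan B advances.
Plan B survives the agenda.

Plan B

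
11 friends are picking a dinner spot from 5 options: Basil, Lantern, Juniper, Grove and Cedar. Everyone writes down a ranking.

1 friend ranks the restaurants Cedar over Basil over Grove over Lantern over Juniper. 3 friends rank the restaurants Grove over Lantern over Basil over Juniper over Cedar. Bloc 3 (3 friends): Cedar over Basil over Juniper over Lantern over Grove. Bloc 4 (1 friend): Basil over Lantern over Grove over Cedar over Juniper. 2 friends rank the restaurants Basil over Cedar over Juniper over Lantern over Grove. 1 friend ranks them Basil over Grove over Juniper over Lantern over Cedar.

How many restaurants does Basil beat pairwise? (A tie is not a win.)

Basil against each rival (11 friends):
Basil–Lantern: Basil 8–3.
Basil vs Juniper: Basil, 11–0.
Basil vs Grove: Basil wins 8–3.
Basil vs Cedar: 7 to 4, Basil.
Basil beats Lantern, Juniper, Grove, Cedar — 4 pairwise wins.

4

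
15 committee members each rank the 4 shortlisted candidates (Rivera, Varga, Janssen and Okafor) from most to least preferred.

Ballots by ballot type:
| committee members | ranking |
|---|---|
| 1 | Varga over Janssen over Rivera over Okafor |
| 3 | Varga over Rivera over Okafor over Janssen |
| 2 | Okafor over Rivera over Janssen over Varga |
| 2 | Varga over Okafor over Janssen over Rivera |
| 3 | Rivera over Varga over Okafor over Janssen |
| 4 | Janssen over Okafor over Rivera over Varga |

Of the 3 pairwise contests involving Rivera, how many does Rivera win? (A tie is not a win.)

2

Rivera against each rival (15 committee members):
Rivera–Varga: Rivera 9–6.
Rivera vs Janssen: 8 to 7, Rivera.
Rivera vs Okafor: 7 to 8, Okafor.
Rivera beats Varga, Janssen; loses to Okafor — 2 pairwise wins.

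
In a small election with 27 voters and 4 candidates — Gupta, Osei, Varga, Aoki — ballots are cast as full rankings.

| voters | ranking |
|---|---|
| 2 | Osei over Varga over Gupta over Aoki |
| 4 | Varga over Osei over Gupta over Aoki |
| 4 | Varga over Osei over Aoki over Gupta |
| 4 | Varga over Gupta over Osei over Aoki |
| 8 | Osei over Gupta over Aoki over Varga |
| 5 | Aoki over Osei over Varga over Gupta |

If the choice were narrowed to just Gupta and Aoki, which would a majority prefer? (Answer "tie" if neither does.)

Gupta

Ballots ranking Gupta above Aoki: 2 + 4 + 4 + 8 = 18.
Ballots ranking Aoki above Gupta: 27 − 18 = 9.
Gupta wins the head-to-head 18–9.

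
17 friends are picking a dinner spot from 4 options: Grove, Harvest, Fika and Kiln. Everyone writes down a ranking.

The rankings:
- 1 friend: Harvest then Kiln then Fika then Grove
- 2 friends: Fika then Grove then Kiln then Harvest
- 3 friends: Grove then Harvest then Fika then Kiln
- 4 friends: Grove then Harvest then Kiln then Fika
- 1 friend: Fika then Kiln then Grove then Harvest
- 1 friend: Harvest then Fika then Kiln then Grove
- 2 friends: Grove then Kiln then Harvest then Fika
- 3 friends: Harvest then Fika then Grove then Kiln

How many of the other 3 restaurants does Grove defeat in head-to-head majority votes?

3

Grove against each rival (17 friends):
Grove vs Harvest: Grove, 12–5.
Grove vs Fika: 9 to 8, Grove.
Grove vs Kiln: Grove, 14–3.
Grove beats Harvest, Fika, Kiln — 3 pairwise wins.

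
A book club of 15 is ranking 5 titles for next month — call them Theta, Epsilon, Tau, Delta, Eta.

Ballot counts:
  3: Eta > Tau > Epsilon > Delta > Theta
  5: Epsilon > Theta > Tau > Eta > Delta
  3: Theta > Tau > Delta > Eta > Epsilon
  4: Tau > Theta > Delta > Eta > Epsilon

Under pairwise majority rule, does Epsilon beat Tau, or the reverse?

Ballots ranking Epsilon above Tau: 5.
Ballots ranking Tau above Epsilon: 15 − 5 = 10.
Tau wins the head-to-head 10–5.

Tau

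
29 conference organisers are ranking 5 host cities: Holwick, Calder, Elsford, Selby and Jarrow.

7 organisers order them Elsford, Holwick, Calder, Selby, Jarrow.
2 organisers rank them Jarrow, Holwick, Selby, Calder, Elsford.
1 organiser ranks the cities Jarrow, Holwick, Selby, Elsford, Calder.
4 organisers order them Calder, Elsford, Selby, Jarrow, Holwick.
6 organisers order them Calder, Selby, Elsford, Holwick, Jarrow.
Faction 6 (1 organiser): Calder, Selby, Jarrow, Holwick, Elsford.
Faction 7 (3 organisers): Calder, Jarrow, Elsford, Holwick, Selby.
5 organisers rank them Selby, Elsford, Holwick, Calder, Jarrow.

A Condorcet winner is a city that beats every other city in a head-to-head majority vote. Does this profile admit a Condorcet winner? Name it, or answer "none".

Head-to-head results (29 organisers):
Holwick–Calder: Holwick 15–14.
Holwick vs Elsford: Elsford wins 25–4.
Holwick–Selby: Selby 16–13.
Holwick–Jarrow: Holwick 18–11.
Calder vs Elsford: Calder wins 16–13.
Calder vs Selby: Calder, 21–8.
Calder–Jarrow: Calder 26–3.
Elsford–Selby: Selby 15–14.
Elsford vs Jarrow: Elsford, 22–7.
Selby vs Jarrow: Selby wins 23–6.
Each city drops at least one matchup (Holwick loses to Elsford; Calder loses to Holwick; Elsford loses to Calder; Selby loses to Calder; Jarrow loses to Holwick); the cycle Holwick beats Calder beats Elsford beats Holwick rules out a Condorcet winner.

none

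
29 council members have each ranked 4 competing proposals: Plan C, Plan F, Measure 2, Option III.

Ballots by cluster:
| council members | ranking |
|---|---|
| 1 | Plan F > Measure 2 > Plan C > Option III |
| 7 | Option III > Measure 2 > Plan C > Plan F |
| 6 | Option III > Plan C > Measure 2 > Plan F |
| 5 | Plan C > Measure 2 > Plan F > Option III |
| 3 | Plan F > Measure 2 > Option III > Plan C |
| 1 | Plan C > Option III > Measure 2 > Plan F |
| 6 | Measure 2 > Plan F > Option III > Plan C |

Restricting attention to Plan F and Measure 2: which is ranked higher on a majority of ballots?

Measure 2

Ballots ranking Plan F above Measure 2: 1 + 3 = 4.
Ballots ranking Measure 2 above Plan F: 29 − 4 = 25.
Measure 2 wins the head-to-head 25–4.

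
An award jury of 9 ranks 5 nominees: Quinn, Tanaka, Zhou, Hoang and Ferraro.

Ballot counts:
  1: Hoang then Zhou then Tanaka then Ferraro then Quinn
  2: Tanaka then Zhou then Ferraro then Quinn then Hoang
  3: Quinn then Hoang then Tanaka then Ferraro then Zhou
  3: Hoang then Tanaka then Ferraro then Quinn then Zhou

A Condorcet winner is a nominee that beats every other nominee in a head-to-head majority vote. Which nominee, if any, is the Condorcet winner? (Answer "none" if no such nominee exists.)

none

Check each pair by majority over 9 ballots:
Quinn vs Tanaka: 3 to 6, Tanaka.
Quinn vs Zhou: Quinn preferred on 3+3 = 6 ballots; Quinn wins 6–3.
Quinn vs Hoang: 2+3 = 5 for Quinn, 4 for Hoang — Quinn by 5–4.
Quinn vs Ferraro: Quinn is ranked higher on 3 ballots, Ferraro on 6. Ferraro wins 6–3.
Tanaka vs Zhou: Tanaka is ranked higher on 2+3+3 = 8 ballots, Zhou on 1. Tanaka wins 8–1.
Tanaka vs Hoang: 2 to 7, Hoang.
Tanaka vs Ferraro: 1+2+3+3 = 9 for Tanaka, 0 for Ferraro — Tanaka by 9–0.
Zhou vs Hoang: Zhou is ranked higher on 2 ballots, Hoang on 7. Hoang wins 7–2.
Zhou vs Ferraro: Zhou is ranked higher on 1+2 = 3 ballots, Ferraro on 6. Ferraro wins 6–3.
Hoang vs Ferraro: Hoang is ranked higher on 1+3+3 = 7 ballots, Ferraro on 2. Hoang wins 7–2.
No nominee is unbeaten: Quinn loses to Tanaka; Tanaka loses to Hoang; Zhou loses to Quinn; Hoang loses to Quinn; Ferraro loses to Tanaka. In particular Quinn beats Hoang beats Tanaka beats Quinn is a majority cycle — no Condorcet winner exists.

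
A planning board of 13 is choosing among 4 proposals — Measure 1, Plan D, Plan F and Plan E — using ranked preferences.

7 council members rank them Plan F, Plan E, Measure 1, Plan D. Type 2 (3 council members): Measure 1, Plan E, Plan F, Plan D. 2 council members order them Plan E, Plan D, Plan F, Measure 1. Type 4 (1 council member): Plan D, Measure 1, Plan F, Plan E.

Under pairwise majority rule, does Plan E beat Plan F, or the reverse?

Ballots ranking Plan E above Plan F: 3 + 2 = 5.
Ballots ranking Plan F above Plan E: 13 − 5 = 8.
Plan F wins the head-to-head 8–5.

Plan F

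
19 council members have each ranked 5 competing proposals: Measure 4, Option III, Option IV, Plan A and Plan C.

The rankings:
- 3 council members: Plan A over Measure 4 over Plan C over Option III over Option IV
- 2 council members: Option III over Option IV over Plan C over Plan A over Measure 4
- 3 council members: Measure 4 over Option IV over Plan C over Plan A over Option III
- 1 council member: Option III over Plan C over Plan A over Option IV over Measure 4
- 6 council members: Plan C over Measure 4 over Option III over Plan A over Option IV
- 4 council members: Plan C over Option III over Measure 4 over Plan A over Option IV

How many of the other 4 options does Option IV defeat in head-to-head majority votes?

Option IV against each rival (19 council members):
Option IV vs Measure 4: 2+1 = 3 for Option IV, 16 for Measure 4 — Measure 4 by 16–3.
Option IV–Option III: Option III 16–3.
Option IV vs Plan A: Plan A, 14–5.
Option IV vs Plan C: Plan C, 14–5.
Option IV beats no one; loses to Measure 4, Option III, Plan A, Plan C — 0 pairwise wins.

0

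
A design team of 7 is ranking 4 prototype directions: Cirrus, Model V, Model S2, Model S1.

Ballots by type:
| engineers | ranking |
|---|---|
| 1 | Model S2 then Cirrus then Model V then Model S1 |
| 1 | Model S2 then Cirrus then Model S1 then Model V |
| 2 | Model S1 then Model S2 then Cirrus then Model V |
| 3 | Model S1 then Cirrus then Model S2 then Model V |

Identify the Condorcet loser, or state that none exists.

Model V

Head-to-head results (7 engineers):
Cirrus vs Model V: Cirrus preferred on 1+1+2+3 = 7 ballots; Cirrus wins 7–0.
Cirrus vs Model S2: Cirrus preferred on 3 ballots; Model S2 wins 4–3.
Cirrus vs Model S1: 2 to 5, Model S1.
Model V vs Model S2: Model S2 wins 7–0.
Model V–Model S1: Model S1 6–1.
Model S2–Model S1: Model S1 5–2.
Model V is beaten in every head-to-head and is the Condorcet loser.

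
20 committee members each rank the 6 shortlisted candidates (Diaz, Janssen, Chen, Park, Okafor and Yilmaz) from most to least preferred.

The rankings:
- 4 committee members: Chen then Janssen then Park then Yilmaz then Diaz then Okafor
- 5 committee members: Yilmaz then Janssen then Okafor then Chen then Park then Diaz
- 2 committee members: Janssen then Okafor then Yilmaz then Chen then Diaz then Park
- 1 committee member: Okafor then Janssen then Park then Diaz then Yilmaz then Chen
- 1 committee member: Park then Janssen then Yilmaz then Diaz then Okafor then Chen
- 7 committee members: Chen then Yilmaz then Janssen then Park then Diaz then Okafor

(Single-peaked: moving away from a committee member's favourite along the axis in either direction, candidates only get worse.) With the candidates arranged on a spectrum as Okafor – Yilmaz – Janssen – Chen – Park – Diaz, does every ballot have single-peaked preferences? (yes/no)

no

Axis positions: Okafor=1, Yilmaz=2, Janssen=3, Chen=4, Park=5, Diaz=6.
Type 1 (peak Chen at position 4): ranking walks positions 4-3-5-2-6-1, expanding outward from the peak — single-peaked.
Type 2 (peak Yilmaz at position 2): ranking walks positions 2-3-1-4-5-6, expanding outward from the peak — single-peaked.
Type 3: ranking walks positions 3-1-2-4-6-5; Okafor is ranked above Yilmaz even though Yilmaz lies between Okafor and the peak Janssen on the axis — preferences dip and rise again. Not single-peaked.
Type 4: ranking walks positions 1-3-5-6-2-4; Janssen is ranked above Yilmaz even though Yilmaz lies between Janssen and the peak Okafor on the axis — preferences dip and rise again. Not single-peaked.
Type 5: ranking walks positions 5-3-2-6-1-4; Janssen is ranked above Chen even though Chen lies between Janssen and the peak Park on the axis — preferences dip and rise again. Not single-peaked.
Type 6: ranking walks positions 4-2-3-5-6-1; Yilmaz is ranked above Janssen even though Janssen lies between Yilmaz and the peak Chen on the axis — preferences dip and rise again. Not single-peaked.
Type 3 violates single-peakedness, so the profile is not single-peaked on this axis.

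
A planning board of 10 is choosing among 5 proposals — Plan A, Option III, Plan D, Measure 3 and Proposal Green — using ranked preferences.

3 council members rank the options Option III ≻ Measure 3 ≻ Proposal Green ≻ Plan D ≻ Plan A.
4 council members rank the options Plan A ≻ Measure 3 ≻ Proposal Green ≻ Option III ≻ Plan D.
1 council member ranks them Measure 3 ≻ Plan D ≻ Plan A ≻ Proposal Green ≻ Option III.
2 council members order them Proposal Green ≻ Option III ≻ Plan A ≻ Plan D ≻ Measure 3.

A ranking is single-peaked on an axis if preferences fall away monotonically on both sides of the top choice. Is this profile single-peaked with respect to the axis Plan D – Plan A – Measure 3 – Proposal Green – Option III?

no

Axis positions: Plan D=1, Plan A=2, Measure 3=3, Proposal Green=4, Option III=5.
Group 1: ranking walks positions 5-3-4-1-2; Measure 3 is ranked above Proposal Green even though Proposal Green lies between Measure 3 and the peak Option III on the axis — preferences dip and rise again. Not single-peaked.
Group 2 (peak Plan A at position 2): ranking walks positions 2-3-4-5-1, expanding outward from the peak — single-peaked.
Group 3: ranking walks positions 3-1-2-4-5; Plan D is ranked above Plan A even though Plan A lies between Plan D and the peak Measure 3 on the axis — preferences dip and rise again. Not single-peaked.
Group 4: ranking walks positions 4-5-2-1-3; Plan A is ranked above Measure 3 even though Measure 3 lies between Plan A and the peak Proposal Green on the axis — preferences dip and rise again. Not single-peaked.
Group 1 violates single-peakedness, so the profile is not single-peaked on this axis.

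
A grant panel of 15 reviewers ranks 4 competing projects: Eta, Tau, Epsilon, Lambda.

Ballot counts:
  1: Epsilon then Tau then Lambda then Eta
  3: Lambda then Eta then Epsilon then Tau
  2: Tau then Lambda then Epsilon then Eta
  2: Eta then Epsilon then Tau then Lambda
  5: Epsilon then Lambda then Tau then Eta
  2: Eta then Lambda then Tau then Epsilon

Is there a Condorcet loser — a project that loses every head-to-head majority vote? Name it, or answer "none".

Eta

Pairwise majorities:
Eta vs Tau: Tau, 8–7.
Eta–Epsilon: Epsilon 8–7.
Eta vs Lambda: Lambda wins 11–4.
Tau vs Epsilon: Tau is ranked higher on 2+2 = 4 ballots, Epsilon on 11. Epsilon wins 11–4.
Tau–Lambda: Lambda 10–5.
Epsilon vs Lambda: Epsilon, 8–7.
Only Eta has no wins; Eta is the Condorcet loser.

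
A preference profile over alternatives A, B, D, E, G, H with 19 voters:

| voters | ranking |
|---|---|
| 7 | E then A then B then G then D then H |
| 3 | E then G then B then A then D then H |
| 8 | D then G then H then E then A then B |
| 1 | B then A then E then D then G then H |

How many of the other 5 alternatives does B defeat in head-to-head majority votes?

B against each rival (19 voters):
B vs A: A, 15–4.
B vs D: 7+3+1 = 11 for B, 8 for D — B by 11–8.
B vs E: 1 for B, 18 for E — E by 18–1.
B vs G: G wins 11–8.
B vs H: B is ranked higher on 7+3+1 = 11 ballots, H on 8. B wins 11–8.
B beats D, H; loses to A, E, G — 2 pairwise wins.

2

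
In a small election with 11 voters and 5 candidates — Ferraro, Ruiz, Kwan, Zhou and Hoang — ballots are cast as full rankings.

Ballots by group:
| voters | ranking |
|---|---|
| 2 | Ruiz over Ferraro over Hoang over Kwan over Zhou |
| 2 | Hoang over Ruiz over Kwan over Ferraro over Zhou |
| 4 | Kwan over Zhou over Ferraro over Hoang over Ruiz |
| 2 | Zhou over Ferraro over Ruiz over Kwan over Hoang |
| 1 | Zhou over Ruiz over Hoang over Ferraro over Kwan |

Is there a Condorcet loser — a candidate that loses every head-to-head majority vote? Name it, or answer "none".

none

Head-to-head results (11 voters):
Ferraro vs Ruiz: 4+2 = 6 for Ferraro, 5 for Ruiz — Ferraro by 6–5.
Ferraro vs Kwan: 5 to 6, Kwan.
Ferraro vs Zhou: 2+2 = 4 for Ferraro, 7 for Zhou — Zhou by 7–4.
Ferraro vs Hoang: Ferraro wins 8–3.
Ruiz vs Kwan: Ruiz, 7–4.
Ruiz vs Zhou: Zhou wins 7–4.
Ruiz vs Hoang: 5 to 6, Hoang.
Kwan vs Zhou: 8 to 3, Kwan.
Kwan vs Hoang: 6 to 5, Kwan.
Zhou vs Hoang: 4+2+1 = 7 for Zhou, 4 for Hoang — Zhou by 7–4.
Every candidate wins at least one matchup (Ferraro beats Ruiz; Ruiz beats Kwan; Kwan beats Ferraro; Zhou beats Ferraro; Hoang beats Ruiz), so there is no Condorcet loser.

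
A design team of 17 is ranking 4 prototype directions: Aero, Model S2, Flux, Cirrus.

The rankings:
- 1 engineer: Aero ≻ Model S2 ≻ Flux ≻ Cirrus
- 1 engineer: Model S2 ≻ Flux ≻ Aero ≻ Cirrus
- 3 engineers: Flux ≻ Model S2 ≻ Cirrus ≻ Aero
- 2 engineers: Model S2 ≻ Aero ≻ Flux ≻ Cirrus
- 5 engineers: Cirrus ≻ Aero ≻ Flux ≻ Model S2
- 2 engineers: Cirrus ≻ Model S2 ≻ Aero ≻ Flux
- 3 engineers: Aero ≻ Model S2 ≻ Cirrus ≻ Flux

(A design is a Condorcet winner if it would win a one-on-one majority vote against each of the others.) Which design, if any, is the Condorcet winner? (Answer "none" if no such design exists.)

Head-to-head results (17 engineers):
Aero vs Model S2: Aero preferred on 1+5+3 = 9 ballots; Aero wins 9–8.
Aero vs Flux: 1+2+5+2+3 = 13 for Aero, 4 for Flux — Aero by 13–4.
Aero vs Cirrus: 1+1+2+3 = 7 for Aero, 10 for Cirrus — Cirrus by 10–7.
Model S2 vs Flux: 9 to 8, Model S2.
Model S2 vs Cirrus: Model S2 preferred on 1+1+3+2+3 = 10 ballots; Model S2 wins 10–7.
Flux vs Cirrus: Flux preferred on 1+1+3+2 = 7 ballots; Cirrus wins 10–7.
Every design loses at least once (Aero loses to Cirrus; Model S2 loses to Aero; Flux loses to Aero; Cirrus loses to Model S2). The majority relation contains the cycle Aero > Model S2 > Cirrus > Aero, so there is no Condorcet winner.

none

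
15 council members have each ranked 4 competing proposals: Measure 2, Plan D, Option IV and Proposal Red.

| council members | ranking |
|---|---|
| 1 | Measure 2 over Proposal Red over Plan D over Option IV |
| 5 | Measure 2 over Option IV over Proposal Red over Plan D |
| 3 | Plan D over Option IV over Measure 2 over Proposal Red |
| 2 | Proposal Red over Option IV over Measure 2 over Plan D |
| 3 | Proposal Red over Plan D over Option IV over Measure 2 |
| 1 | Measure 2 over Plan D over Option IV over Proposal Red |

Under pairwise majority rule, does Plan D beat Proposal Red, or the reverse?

Ballots ranking Plan D above Proposal Red: 3 + 1 = 4.
Ballots ranking Proposal Red above Plan D: 15 − 4 = 11.
Proposal Red wins the head-to-head 11–4.

Proposal Red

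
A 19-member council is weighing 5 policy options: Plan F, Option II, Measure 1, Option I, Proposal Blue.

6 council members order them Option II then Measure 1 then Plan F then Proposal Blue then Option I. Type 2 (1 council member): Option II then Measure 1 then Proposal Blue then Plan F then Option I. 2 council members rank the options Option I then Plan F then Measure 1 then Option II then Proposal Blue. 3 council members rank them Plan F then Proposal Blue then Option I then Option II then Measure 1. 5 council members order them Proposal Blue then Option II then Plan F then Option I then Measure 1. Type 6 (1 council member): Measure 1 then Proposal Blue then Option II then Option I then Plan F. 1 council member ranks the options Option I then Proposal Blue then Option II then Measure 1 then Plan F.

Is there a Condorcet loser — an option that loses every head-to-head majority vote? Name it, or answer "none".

none

Pairwise majorities:
Plan F vs Option II: Plan F is ranked higher on 2+3 = 5 ballots, Option II on 14. Option II wins 14–5.
Plan F vs Measure 1: Plan F is ranked higher on 2+3+5 = 10 ballots, Measure 1 on 9. Plan F wins 10–9.
Plan F–Option I: Plan F 15–4.
Plan F vs Proposal Blue: 6+2+3 = 11 for Plan F, 8 for Proposal Blue — Plan F by 11–8.
Option II vs Measure 1: Option II wins 16–3.
Option II vs Option I: Option II wins 13–6.
Option II vs Proposal Blue: Proposal Blue wins 10–9.
Measure 1 vs Option I: 6+1+1 = 8 for Measure 1, 11 for Option I — Option I by 11–8.
Measure 1 vs Proposal Blue: 10 to 9, Measure 1.
Option I vs Proposal Blue: Option I preferred on 2+1 = 3 ballots; Proposal Blue wins 16–3.
No option is winless: Plan F beats Measure 1; Option II beats Plan F; Measure 1 beats Proposal Blue; Option I beats Measure 1; Proposal Blue beats Option II. There is no Condorcet loser.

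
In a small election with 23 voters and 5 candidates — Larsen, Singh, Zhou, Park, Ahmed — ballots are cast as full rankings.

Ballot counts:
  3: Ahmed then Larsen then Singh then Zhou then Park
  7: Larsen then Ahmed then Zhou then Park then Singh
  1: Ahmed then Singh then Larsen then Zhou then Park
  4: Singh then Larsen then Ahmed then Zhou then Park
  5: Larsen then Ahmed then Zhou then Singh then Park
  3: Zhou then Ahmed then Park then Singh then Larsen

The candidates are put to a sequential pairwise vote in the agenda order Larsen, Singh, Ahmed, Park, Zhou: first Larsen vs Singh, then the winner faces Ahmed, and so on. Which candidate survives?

Round 1: Larsen vs Singh — 15–8, Larsen advances.
Round 2: Larsen vs Ahmed — 16–7, Larsen advances.
Round 3: Larsen vs Park — 20–3, Larsen advances.
Round 4: Larsen vs Zhou — 20–3, Larsen advances.
Larsen survives the agenda.

Larsen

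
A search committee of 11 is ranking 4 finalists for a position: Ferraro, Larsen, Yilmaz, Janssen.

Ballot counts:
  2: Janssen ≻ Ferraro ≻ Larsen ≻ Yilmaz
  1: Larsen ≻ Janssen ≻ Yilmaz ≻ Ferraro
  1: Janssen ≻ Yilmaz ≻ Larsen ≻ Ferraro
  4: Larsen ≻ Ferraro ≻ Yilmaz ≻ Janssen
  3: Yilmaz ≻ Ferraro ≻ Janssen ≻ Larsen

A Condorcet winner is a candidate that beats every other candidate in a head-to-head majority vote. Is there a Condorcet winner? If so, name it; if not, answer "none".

Head-to-head results (11 committee members):
Ferraro–Larsen: Larsen 6–5.
Ferraro vs Yilmaz: Ferraro wins 6–5.
Ferraro–Janssen: Ferraro 7–4.
Larsen–Yilmaz: Larsen 7–4.
Larsen–Janssen: Janssen 6–5.
Yilmaz vs Janssen: Yilmaz, 7–4.
Every candidate loses at least once (Ferraro loses to Larsen; Larsen loses to Janssen; Yilmaz loses to Ferraro; Janssen loses to Ferraro). The majority relation contains the cycle Ferraro > Janssen > Larsen > Ferraro, so there is no Condorcet winner.

none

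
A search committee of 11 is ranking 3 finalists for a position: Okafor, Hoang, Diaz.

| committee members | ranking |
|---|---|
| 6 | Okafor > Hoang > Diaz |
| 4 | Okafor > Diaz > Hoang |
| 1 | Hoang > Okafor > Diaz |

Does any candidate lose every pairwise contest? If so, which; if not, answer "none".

Diaz

Head-to-head results (11 committee members):
Okafor vs Hoang: Okafor, 10–1.
Okafor vs Diaz: 11 to 0, Okafor.
Hoang vs Diaz: Hoang wins 7–4.
Diaz is beaten in every head-to-head and is the Condorcet loser.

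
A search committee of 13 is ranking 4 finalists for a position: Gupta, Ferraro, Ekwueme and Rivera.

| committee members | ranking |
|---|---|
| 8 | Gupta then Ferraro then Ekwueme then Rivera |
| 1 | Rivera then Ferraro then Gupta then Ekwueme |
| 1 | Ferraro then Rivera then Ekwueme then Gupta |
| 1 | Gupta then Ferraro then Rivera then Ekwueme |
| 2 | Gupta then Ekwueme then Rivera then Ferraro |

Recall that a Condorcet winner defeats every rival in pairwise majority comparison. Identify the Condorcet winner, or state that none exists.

Gupta

Head-to-head results (13 committee members):
Gupta vs Ferraro: 8+1+2 = 11 for Gupta, 2 for Ferraro — Gupta by 11–2.
Gupta vs Ekwueme: 12 to 1, Gupta.
Gupta vs Rivera: Gupta wins 11–2.
Ferraro vs Ekwueme: Ferraro preferred on 8+1+1+1 = 11 ballots; Ferraro wins 11–2.
Ferraro vs Rivera: Ferraro is ranked higher on 8+1+1 = 10 ballots, Rivera on 3. Ferraro wins 10–3.
Ekwueme–Rivera: Ekwueme 10–3.
Gupta defeats every rival head-to-head and is the Condorcet winner.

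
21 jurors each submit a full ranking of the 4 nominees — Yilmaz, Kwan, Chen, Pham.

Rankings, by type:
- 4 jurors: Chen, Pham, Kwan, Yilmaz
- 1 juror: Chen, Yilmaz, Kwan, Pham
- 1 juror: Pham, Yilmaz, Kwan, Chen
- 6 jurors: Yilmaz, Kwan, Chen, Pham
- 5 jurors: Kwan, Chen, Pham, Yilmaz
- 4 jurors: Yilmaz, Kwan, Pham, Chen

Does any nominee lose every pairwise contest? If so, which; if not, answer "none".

Pairwise majorities:
Yilmaz vs Kwan: Yilmaz wins 12–9.
Yilmaz vs Chen: 11 to 10, Yilmaz.
Yilmaz vs Pham: Yilmaz wins 11–10.
Kwan vs Chen: 16 to 5, Kwan.
Kwan vs Pham: Kwan wins 16–5.
Chen–Pham: Chen 16–5.
Pham loses to every other nominee — it is the Condorcet loser.

Pham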